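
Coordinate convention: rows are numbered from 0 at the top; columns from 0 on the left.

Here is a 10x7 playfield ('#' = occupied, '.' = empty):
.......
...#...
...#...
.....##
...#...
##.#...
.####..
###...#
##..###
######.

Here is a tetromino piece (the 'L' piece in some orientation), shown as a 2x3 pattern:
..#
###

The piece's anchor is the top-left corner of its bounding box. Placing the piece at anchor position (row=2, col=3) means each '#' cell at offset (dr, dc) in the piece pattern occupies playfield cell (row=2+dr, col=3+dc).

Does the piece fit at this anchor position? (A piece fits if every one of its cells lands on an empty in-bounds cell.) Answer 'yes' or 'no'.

Check each piece cell at anchor (2, 3):
  offset (0,2) -> (2,5): empty -> OK
  offset (1,0) -> (3,3): empty -> OK
  offset (1,1) -> (3,4): empty -> OK
  offset (1,2) -> (3,5): occupied ('#') -> FAIL
All cells valid: no

Answer: no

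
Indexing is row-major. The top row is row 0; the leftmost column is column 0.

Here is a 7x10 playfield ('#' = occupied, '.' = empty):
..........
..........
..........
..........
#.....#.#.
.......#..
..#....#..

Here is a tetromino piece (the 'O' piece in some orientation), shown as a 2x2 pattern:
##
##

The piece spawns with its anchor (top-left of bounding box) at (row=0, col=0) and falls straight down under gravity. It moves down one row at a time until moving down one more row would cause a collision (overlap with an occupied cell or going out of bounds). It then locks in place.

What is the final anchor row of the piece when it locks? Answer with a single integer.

Answer: 2

Derivation:
Spawn at (row=0, col=0). Try each row:
  row 0: fits
  row 1: fits
  row 2: fits
  row 3: blocked -> lock at row 2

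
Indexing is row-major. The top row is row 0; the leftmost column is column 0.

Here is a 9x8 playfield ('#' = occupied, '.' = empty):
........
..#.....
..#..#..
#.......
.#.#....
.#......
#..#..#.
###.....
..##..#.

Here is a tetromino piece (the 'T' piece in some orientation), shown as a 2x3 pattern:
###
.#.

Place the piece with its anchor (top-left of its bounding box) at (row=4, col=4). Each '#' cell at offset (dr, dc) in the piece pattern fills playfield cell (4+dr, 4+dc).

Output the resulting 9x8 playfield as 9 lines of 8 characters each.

Answer: ........
..#.....
..#..#..
#.......
.#.####.
.#...#..
#..#..#.
###.....
..##..#.

Derivation:
Fill (4+0,4+0) = (4,4)
Fill (4+0,4+1) = (4,5)
Fill (4+0,4+2) = (4,6)
Fill (4+1,4+1) = (5,5)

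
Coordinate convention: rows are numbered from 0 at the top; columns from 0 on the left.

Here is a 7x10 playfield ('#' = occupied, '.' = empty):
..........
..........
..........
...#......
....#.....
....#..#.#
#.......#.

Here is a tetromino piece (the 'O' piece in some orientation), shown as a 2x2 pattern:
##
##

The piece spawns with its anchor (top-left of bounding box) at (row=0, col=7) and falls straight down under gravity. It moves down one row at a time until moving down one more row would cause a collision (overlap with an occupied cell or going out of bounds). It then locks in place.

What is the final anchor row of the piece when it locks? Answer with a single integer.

Spawn at (row=0, col=7). Try each row:
  row 0: fits
  row 1: fits
  row 2: fits
  row 3: fits
  row 4: blocked -> lock at row 3

Answer: 3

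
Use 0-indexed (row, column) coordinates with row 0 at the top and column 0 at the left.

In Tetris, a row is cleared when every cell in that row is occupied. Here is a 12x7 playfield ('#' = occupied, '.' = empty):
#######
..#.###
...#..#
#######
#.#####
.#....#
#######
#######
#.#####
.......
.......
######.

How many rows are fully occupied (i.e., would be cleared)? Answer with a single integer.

Check each row:
  row 0: 0 empty cells -> FULL (clear)
  row 1: 3 empty cells -> not full
  row 2: 5 empty cells -> not full
  row 3: 0 empty cells -> FULL (clear)
  row 4: 1 empty cell -> not full
  row 5: 5 empty cells -> not full
  row 6: 0 empty cells -> FULL (clear)
  row 7: 0 empty cells -> FULL (clear)
  row 8: 1 empty cell -> not full
  row 9: 7 empty cells -> not full
  row 10: 7 empty cells -> not full
  row 11: 1 empty cell -> not full
Total rows cleared: 4

Answer: 4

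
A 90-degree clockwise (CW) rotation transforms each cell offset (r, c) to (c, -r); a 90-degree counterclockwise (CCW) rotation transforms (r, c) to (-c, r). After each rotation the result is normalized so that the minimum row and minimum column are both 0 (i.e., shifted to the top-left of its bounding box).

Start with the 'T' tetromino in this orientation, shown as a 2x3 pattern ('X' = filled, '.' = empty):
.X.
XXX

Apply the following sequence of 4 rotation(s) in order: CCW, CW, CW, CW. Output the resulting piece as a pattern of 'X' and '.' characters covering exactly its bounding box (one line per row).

Start:
.X.
XXX
After rotation 1 (CCW):
.X
XX
.X
After rotation 2 (CW):
.X.
XXX
After rotation 3 (CW):
X.
XX
X.
After rotation 4 (CW):
XXX
.X.

Answer: XXX
.X.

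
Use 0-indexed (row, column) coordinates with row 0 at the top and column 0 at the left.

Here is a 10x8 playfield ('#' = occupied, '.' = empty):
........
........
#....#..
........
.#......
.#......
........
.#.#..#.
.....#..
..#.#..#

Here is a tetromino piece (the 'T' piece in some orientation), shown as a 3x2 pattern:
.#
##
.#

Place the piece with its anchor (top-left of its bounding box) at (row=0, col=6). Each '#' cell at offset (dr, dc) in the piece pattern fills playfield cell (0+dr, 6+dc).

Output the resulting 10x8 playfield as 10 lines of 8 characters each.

Answer: .......#
......##
#....#.#
........
.#......
.#......
........
.#.#..#.
.....#..
..#.#..#

Derivation:
Fill (0+0,6+1) = (0,7)
Fill (0+1,6+0) = (1,6)
Fill (0+1,6+1) = (1,7)
Fill (0+2,6+1) = (2,7)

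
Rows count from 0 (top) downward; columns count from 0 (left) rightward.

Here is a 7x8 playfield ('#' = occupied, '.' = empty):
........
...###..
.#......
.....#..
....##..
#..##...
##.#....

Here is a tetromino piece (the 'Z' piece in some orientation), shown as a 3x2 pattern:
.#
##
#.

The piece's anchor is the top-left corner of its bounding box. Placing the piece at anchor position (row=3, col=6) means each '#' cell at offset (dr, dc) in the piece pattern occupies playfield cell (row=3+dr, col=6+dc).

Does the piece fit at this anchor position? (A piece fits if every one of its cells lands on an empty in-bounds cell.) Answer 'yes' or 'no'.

Answer: yes

Derivation:
Check each piece cell at anchor (3, 6):
  offset (0,1) -> (3,7): empty -> OK
  offset (1,0) -> (4,6): empty -> OK
  offset (1,1) -> (4,7): empty -> OK
  offset (2,0) -> (5,6): empty -> OK
All cells valid: yes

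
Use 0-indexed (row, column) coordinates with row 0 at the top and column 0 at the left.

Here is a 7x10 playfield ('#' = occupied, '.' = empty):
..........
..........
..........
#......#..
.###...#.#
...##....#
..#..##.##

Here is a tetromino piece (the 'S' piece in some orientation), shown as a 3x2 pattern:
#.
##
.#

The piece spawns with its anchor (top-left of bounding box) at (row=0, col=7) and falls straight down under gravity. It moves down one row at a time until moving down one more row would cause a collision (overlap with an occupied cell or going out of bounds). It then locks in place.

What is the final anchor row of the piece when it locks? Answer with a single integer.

Answer: 1

Derivation:
Spawn at (row=0, col=7). Try each row:
  row 0: fits
  row 1: fits
  row 2: blocked -> lock at row 1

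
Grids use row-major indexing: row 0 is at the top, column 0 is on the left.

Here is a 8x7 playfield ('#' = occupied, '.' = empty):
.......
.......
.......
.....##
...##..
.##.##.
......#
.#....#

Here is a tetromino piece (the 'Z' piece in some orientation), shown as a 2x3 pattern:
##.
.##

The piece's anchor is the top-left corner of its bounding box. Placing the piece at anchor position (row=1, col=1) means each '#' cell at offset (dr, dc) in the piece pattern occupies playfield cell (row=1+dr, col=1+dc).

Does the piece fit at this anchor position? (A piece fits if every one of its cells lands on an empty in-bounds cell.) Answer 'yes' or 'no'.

Answer: yes

Derivation:
Check each piece cell at anchor (1, 1):
  offset (0,0) -> (1,1): empty -> OK
  offset (0,1) -> (1,2): empty -> OK
  offset (1,1) -> (2,2): empty -> OK
  offset (1,2) -> (2,3): empty -> OK
All cells valid: yes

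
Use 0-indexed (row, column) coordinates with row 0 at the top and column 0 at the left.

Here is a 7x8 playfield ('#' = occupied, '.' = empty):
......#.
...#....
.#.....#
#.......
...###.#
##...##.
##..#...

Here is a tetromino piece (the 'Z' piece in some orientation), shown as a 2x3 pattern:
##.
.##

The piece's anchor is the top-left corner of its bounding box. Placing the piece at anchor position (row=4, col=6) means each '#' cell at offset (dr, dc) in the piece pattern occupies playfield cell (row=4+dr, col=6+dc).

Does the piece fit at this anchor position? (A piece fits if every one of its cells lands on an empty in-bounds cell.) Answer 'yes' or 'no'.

Check each piece cell at anchor (4, 6):
  offset (0,0) -> (4,6): empty -> OK
  offset (0,1) -> (4,7): occupied ('#') -> FAIL
  offset (1,1) -> (5,7): empty -> OK
  offset (1,2) -> (5,8): out of bounds -> FAIL
All cells valid: no

Answer: no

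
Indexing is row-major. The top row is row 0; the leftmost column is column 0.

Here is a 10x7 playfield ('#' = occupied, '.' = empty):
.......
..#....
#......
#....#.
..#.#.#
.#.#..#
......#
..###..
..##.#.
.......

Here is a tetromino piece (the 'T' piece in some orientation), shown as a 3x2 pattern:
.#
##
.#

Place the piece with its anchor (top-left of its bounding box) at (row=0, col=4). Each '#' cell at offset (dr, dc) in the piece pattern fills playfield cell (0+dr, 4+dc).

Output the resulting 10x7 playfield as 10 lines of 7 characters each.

Fill (0+0,4+1) = (0,5)
Fill (0+1,4+0) = (1,4)
Fill (0+1,4+1) = (1,5)
Fill (0+2,4+1) = (2,5)

Answer: .....#.
..#.##.
#....#.
#....#.
..#.#.#
.#.#..#
......#
..###..
..##.#.
.......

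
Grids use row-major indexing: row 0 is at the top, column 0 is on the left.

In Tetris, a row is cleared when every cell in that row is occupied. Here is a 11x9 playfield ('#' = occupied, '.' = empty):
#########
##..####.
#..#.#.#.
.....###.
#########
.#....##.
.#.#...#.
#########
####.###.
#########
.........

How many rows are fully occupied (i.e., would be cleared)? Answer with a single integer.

Answer: 4

Derivation:
Check each row:
  row 0: 0 empty cells -> FULL (clear)
  row 1: 3 empty cells -> not full
  row 2: 5 empty cells -> not full
  row 3: 6 empty cells -> not full
  row 4: 0 empty cells -> FULL (clear)
  row 5: 6 empty cells -> not full
  row 6: 6 empty cells -> not full
  row 7: 0 empty cells -> FULL (clear)
  row 8: 2 empty cells -> not full
  row 9: 0 empty cells -> FULL (clear)
  row 10: 9 empty cells -> not full
Total rows cleared: 4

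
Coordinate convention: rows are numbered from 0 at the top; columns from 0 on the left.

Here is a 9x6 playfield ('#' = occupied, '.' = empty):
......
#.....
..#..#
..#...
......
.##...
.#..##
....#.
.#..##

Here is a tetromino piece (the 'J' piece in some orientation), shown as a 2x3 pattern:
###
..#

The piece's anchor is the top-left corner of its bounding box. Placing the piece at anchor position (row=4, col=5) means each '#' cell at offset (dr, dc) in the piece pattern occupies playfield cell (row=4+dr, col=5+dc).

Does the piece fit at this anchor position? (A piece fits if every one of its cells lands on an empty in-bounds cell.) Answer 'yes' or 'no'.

Answer: no

Derivation:
Check each piece cell at anchor (4, 5):
  offset (0,0) -> (4,5): empty -> OK
  offset (0,1) -> (4,6): out of bounds -> FAIL
  offset (0,2) -> (4,7): out of bounds -> FAIL
  offset (1,2) -> (5,7): out of bounds -> FAIL
All cells valid: no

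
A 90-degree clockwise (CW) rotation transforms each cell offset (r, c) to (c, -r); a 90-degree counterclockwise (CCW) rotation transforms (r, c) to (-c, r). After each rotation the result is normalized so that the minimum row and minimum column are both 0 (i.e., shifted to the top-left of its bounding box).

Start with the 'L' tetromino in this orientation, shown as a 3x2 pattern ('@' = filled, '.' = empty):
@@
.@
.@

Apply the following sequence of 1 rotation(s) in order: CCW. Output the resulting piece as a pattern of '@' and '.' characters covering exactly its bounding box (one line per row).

Answer: @@@
@..

Derivation:
Start:
@@
.@
.@
After rotation 1 (CCW):
@@@
@..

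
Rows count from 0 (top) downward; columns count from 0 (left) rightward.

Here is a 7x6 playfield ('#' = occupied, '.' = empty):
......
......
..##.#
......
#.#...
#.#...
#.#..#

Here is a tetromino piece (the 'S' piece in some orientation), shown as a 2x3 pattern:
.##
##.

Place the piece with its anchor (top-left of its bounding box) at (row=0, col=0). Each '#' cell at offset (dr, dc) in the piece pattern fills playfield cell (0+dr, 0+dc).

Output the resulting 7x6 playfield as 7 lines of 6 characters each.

Fill (0+0,0+1) = (0,1)
Fill (0+0,0+2) = (0,2)
Fill (0+1,0+0) = (1,0)
Fill (0+1,0+1) = (1,1)

Answer: .##...
##....
..##.#
......
#.#...
#.#...
#.#..#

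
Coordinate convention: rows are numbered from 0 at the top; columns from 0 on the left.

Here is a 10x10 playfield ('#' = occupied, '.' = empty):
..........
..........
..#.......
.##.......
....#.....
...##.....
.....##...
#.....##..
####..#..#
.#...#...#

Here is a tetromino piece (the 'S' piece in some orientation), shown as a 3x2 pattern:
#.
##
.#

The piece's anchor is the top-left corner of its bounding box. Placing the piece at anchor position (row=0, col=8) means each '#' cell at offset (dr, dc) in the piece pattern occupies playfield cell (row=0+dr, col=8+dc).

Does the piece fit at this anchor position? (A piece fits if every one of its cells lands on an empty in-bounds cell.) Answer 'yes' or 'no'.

Answer: yes

Derivation:
Check each piece cell at anchor (0, 8):
  offset (0,0) -> (0,8): empty -> OK
  offset (1,0) -> (1,8): empty -> OK
  offset (1,1) -> (1,9): empty -> OK
  offset (2,1) -> (2,9): empty -> OK
All cells valid: yes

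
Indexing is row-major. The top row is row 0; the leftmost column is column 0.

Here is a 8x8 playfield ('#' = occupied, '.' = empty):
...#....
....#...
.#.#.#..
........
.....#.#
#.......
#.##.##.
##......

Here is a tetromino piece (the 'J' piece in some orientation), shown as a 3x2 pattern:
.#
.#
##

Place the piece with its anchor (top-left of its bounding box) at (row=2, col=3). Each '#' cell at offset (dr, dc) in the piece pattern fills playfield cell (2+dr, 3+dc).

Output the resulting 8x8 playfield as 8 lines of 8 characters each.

Answer: ...#....
....#...
.#.###..
....#...
...###.#
#.......
#.##.##.
##......

Derivation:
Fill (2+0,3+1) = (2,4)
Fill (2+1,3+1) = (3,4)
Fill (2+2,3+0) = (4,3)
Fill (2+2,3+1) = (4,4)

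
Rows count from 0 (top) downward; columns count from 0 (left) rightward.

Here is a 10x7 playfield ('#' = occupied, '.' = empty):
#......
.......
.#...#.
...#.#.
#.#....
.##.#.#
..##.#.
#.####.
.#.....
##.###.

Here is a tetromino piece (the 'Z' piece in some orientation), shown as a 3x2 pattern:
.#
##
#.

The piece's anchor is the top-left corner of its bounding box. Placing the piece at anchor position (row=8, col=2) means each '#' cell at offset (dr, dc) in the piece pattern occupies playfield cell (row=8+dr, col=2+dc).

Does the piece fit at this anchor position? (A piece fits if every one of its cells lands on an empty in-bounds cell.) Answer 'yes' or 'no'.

Answer: no

Derivation:
Check each piece cell at anchor (8, 2):
  offset (0,1) -> (8,3): empty -> OK
  offset (1,0) -> (9,2): empty -> OK
  offset (1,1) -> (9,3): occupied ('#') -> FAIL
  offset (2,0) -> (10,2): out of bounds -> FAIL
All cells valid: no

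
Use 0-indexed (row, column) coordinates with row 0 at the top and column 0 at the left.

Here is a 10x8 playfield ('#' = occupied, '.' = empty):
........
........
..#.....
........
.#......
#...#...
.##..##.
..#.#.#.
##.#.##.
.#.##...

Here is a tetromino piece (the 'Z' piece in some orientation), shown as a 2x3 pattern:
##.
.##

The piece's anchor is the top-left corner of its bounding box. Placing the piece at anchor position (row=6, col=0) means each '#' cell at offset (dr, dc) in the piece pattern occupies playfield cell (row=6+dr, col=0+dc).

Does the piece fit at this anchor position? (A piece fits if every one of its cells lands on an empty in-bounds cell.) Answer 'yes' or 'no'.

Answer: no

Derivation:
Check each piece cell at anchor (6, 0):
  offset (0,0) -> (6,0): empty -> OK
  offset (0,1) -> (6,1): occupied ('#') -> FAIL
  offset (1,1) -> (7,1): empty -> OK
  offset (1,2) -> (7,2): occupied ('#') -> FAIL
All cells valid: no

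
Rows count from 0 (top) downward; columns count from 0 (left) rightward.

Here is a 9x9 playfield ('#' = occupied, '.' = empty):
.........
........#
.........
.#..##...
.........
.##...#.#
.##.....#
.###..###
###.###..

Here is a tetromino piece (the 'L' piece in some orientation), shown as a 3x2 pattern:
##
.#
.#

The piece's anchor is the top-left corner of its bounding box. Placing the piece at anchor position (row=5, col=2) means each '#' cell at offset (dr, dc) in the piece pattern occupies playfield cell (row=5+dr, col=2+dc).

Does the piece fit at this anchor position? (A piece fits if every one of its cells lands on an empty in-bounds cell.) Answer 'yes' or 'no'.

Check each piece cell at anchor (5, 2):
  offset (0,0) -> (5,2): occupied ('#') -> FAIL
  offset (0,1) -> (5,3): empty -> OK
  offset (1,1) -> (6,3): empty -> OK
  offset (2,1) -> (7,3): occupied ('#') -> FAIL
All cells valid: no

Answer: no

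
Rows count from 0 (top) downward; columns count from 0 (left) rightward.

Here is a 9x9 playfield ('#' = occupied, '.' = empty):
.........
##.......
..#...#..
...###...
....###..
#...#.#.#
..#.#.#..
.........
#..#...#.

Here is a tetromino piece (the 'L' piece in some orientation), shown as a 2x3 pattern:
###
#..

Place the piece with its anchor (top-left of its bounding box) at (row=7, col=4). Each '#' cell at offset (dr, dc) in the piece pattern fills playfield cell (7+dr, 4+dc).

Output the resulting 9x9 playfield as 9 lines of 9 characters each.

Answer: .........
##.......
..#...#..
...###...
....###..
#...#.#.#
..#.#.#..
....###..
#..##..#.

Derivation:
Fill (7+0,4+0) = (7,4)
Fill (7+0,4+1) = (7,5)
Fill (7+0,4+2) = (7,6)
Fill (7+1,4+0) = (8,4)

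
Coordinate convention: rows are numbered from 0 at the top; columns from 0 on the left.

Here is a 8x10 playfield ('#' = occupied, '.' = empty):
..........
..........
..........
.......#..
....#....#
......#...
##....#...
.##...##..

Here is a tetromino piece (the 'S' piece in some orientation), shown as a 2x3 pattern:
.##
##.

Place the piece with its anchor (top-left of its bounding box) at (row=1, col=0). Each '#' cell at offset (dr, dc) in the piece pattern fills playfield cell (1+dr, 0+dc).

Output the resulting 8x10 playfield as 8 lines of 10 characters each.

Answer: ..........
.##.......
##........
.......#..
....#....#
......#...
##....#...
.##...##..

Derivation:
Fill (1+0,0+1) = (1,1)
Fill (1+0,0+2) = (1,2)
Fill (1+1,0+0) = (2,0)
Fill (1+1,0+1) = (2,1)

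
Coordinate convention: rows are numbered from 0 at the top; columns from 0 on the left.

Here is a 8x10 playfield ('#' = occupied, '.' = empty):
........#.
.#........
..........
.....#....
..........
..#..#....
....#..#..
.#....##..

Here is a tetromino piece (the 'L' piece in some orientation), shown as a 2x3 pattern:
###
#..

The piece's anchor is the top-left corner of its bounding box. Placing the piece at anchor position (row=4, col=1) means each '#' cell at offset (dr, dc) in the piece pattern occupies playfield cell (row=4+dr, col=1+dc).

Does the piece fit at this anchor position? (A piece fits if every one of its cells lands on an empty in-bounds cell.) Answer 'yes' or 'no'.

Check each piece cell at anchor (4, 1):
  offset (0,0) -> (4,1): empty -> OK
  offset (0,1) -> (4,2): empty -> OK
  offset (0,2) -> (4,3): empty -> OK
  offset (1,0) -> (5,1): empty -> OK
All cells valid: yes

Answer: yes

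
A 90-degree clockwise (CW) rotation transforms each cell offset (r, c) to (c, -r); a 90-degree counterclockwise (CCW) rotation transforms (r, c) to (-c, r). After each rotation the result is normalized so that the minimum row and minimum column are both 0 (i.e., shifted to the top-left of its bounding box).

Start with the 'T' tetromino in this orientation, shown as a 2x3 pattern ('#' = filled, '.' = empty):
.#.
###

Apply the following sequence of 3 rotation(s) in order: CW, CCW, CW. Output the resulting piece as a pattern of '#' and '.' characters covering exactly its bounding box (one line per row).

Start:
.#.
###
After rotation 1 (CW):
#.
##
#.
After rotation 2 (CCW):
.#.
###
After rotation 3 (CW):
#.
##
#.

Answer: #.
##
#.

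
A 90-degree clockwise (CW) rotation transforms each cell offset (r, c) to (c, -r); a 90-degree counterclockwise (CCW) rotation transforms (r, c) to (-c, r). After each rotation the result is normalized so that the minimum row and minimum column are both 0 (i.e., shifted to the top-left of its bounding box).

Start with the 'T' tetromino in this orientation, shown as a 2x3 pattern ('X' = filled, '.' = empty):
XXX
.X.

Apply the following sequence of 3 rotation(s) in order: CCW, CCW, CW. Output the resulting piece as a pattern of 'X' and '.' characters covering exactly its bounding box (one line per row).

Start:
XXX
.X.
After rotation 1 (CCW):
X.
XX
X.
After rotation 2 (CCW):
.X.
XXX
After rotation 3 (CW):
X.
XX
X.

Answer: X.
XX
X.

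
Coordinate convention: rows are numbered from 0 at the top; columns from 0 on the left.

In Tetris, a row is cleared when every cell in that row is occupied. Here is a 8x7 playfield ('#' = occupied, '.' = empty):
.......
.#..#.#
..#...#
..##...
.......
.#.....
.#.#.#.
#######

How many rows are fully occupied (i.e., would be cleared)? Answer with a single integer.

Answer: 1

Derivation:
Check each row:
  row 0: 7 empty cells -> not full
  row 1: 4 empty cells -> not full
  row 2: 5 empty cells -> not full
  row 3: 5 empty cells -> not full
  row 4: 7 empty cells -> not full
  row 5: 6 empty cells -> not full
  row 6: 4 empty cells -> not full
  row 7: 0 empty cells -> FULL (clear)
Total rows cleared: 1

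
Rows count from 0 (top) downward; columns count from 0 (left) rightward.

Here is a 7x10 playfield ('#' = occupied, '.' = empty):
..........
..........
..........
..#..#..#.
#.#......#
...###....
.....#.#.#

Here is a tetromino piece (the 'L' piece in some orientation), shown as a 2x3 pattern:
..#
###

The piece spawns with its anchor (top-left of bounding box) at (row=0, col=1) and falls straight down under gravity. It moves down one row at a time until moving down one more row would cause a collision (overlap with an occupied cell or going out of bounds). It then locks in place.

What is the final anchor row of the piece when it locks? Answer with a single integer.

Spawn at (row=0, col=1). Try each row:
  row 0: fits
  row 1: fits
  row 2: blocked -> lock at row 1

Answer: 1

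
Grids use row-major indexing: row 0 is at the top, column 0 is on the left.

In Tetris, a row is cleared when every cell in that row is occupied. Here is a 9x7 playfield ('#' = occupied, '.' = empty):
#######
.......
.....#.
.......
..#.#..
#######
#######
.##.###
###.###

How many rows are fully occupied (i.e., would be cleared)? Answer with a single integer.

Answer: 3

Derivation:
Check each row:
  row 0: 0 empty cells -> FULL (clear)
  row 1: 7 empty cells -> not full
  row 2: 6 empty cells -> not full
  row 3: 7 empty cells -> not full
  row 4: 5 empty cells -> not full
  row 5: 0 empty cells -> FULL (clear)
  row 6: 0 empty cells -> FULL (clear)
  row 7: 2 empty cells -> not full
  row 8: 1 empty cell -> not full
Total rows cleared: 3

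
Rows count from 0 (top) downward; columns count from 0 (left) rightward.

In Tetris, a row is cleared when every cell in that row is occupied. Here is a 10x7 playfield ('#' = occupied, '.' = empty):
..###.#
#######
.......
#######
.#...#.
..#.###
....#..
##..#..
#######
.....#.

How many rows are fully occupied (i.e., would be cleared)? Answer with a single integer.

Answer: 3

Derivation:
Check each row:
  row 0: 3 empty cells -> not full
  row 1: 0 empty cells -> FULL (clear)
  row 2: 7 empty cells -> not full
  row 3: 0 empty cells -> FULL (clear)
  row 4: 5 empty cells -> not full
  row 5: 3 empty cells -> not full
  row 6: 6 empty cells -> not full
  row 7: 4 empty cells -> not full
  row 8: 0 empty cells -> FULL (clear)
  row 9: 6 empty cells -> not full
Total rows cleared: 3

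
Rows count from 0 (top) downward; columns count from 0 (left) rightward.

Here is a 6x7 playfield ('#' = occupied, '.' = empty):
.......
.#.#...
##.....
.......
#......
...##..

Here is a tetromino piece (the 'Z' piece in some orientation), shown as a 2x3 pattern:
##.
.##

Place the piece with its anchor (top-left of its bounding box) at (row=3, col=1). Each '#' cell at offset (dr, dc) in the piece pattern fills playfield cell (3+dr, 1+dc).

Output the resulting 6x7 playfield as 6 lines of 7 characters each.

Fill (3+0,1+0) = (3,1)
Fill (3+0,1+1) = (3,2)
Fill (3+1,1+1) = (4,2)
Fill (3+1,1+2) = (4,3)

Answer: .......
.#.#...
##.....
.##....
#.##...
...##..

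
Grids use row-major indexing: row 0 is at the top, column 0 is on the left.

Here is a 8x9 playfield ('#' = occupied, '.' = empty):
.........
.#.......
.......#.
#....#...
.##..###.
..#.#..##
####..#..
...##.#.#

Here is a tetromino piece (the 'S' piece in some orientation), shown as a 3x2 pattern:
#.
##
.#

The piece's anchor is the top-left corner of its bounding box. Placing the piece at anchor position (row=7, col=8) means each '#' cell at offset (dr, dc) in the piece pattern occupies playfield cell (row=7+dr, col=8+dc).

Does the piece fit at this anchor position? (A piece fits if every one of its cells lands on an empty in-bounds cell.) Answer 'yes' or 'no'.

Check each piece cell at anchor (7, 8):
  offset (0,0) -> (7,8): occupied ('#') -> FAIL
  offset (1,0) -> (8,8): out of bounds -> FAIL
  offset (1,1) -> (8,9): out of bounds -> FAIL
  offset (2,1) -> (9,9): out of bounds -> FAIL
All cells valid: no

Answer: no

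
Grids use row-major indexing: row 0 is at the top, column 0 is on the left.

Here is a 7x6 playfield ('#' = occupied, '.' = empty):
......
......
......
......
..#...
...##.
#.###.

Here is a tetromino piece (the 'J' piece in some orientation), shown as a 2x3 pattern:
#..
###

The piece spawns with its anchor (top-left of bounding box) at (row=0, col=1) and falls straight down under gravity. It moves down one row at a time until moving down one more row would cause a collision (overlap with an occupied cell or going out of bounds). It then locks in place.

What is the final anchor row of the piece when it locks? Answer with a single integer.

Spawn at (row=0, col=1). Try each row:
  row 0: fits
  row 1: fits
  row 2: fits
  row 3: blocked -> lock at row 2

Answer: 2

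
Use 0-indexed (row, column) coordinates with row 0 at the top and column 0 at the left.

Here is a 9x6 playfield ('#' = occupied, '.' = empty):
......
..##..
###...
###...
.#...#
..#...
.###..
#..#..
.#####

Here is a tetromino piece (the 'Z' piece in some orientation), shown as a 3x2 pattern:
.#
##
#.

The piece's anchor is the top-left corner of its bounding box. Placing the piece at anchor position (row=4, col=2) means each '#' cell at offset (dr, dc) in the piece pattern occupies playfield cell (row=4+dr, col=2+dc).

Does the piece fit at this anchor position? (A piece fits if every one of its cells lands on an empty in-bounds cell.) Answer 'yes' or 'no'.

Check each piece cell at anchor (4, 2):
  offset (0,1) -> (4,3): empty -> OK
  offset (1,0) -> (5,2): occupied ('#') -> FAIL
  offset (1,1) -> (5,3): empty -> OK
  offset (2,0) -> (6,2): occupied ('#') -> FAIL
All cells valid: no

Answer: no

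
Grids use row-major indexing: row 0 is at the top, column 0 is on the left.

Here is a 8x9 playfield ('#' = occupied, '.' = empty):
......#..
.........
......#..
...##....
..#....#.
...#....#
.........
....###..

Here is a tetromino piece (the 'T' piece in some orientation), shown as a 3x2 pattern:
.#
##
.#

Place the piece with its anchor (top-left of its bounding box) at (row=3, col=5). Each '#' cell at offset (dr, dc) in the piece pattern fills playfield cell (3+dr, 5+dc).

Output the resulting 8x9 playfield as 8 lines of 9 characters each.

Fill (3+0,5+1) = (3,6)
Fill (3+1,5+0) = (4,5)
Fill (3+1,5+1) = (4,6)
Fill (3+2,5+1) = (5,6)

Answer: ......#..
.........
......#..
...##.#..
..#..###.
...#..#.#
.........
....###..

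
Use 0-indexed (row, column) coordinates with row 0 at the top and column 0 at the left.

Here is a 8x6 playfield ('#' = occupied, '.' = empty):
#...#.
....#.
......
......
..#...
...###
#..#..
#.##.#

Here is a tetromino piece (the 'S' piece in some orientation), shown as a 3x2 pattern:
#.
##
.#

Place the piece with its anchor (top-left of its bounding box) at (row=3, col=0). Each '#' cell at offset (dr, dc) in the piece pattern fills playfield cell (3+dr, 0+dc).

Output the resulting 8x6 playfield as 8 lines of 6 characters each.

Fill (3+0,0+0) = (3,0)
Fill (3+1,0+0) = (4,0)
Fill (3+1,0+1) = (4,1)
Fill (3+2,0+1) = (5,1)

Answer: #...#.
....#.
......
#.....
###...
.#.###
#..#..
#.##.#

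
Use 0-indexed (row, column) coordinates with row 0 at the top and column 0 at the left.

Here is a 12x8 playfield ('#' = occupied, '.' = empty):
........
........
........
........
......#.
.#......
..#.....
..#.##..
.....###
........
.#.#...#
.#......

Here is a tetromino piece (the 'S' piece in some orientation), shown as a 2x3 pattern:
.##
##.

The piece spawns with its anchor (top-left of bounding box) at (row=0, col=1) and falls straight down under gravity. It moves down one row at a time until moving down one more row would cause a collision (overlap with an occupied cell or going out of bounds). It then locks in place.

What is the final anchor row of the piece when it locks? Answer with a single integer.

Answer: 3

Derivation:
Spawn at (row=0, col=1). Try each row:
  row 0: fits
  row 1: fits
  row 2: fits
  row 3: fits
  row 4: blocked -> lock at row 3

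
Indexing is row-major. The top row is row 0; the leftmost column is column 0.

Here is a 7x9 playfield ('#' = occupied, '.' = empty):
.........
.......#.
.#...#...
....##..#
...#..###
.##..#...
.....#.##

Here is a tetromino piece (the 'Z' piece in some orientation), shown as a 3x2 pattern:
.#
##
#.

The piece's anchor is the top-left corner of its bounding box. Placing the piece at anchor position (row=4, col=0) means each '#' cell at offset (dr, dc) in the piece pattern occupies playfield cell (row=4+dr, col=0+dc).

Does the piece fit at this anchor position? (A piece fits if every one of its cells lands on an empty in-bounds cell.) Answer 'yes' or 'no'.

Answer: no

Derivation:
Check each piece cell at anchor (4, 0):
  offset (0,1) -> (4,1): empty -> OK
  offset (1,0) -> (5,0): empty -> OK
  offset (1,1) -> (5,1): occupied ('#') -> FAIL
  offset (2,0) -> (6,0): empty -> OK
All cells valid: no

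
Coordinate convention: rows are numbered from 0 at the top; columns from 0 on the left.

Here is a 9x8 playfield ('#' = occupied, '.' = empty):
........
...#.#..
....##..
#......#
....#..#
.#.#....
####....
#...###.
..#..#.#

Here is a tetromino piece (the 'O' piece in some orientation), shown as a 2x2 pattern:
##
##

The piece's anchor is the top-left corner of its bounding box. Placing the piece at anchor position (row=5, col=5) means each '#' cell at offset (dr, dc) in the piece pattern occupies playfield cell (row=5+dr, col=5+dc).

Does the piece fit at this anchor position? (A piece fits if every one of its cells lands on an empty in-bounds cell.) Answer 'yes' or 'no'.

Check each piece cell at anchor (5, 5):
  offset (0,0) -> (5,5): empty -> OK
  offset (0,1) -> (5,6): empty -> OK
  offset (1,0) -> (6,5): empty -> OK
  offset (1,1) -> (6,6): empty -> OK
All cells valid: yes

Answer: yes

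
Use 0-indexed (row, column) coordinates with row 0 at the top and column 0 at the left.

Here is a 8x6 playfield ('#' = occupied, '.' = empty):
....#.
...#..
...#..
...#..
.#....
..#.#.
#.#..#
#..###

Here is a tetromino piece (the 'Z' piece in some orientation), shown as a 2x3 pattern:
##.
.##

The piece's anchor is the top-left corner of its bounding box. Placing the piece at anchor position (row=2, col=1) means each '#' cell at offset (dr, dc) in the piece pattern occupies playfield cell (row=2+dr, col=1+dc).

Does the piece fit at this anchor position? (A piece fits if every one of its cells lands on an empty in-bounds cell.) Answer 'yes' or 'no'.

Check each piece cell at anchor (2, 1):
  offset (0,0) -> (2,1): empty -> OK
  offset (0,1) -> (2,2): empty -> OK
  offset (1,1) -> (3,2): empty -> OK
  offset (1,2) -> (3,3): occupied ('#') -> FAIL
All cells valid: no

Answer: no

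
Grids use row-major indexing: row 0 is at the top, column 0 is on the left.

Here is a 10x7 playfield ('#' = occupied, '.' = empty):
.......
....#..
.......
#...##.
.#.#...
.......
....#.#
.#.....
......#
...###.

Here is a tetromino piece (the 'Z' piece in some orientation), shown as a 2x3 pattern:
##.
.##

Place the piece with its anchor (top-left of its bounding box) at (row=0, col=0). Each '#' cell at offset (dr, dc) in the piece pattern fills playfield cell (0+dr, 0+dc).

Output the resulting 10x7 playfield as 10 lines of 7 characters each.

Fill (0+0,0+0) = (0,0)
Fill (0+0,0+1) = (0,1)
Fill (0+1,0+1) = (1,1)
Fill (0+1,0+2) = (1,2)

Answer: ##.....
.##.#..
.......
#...##.
.#.#...
.......
....#.#
.#.....
......#
...###.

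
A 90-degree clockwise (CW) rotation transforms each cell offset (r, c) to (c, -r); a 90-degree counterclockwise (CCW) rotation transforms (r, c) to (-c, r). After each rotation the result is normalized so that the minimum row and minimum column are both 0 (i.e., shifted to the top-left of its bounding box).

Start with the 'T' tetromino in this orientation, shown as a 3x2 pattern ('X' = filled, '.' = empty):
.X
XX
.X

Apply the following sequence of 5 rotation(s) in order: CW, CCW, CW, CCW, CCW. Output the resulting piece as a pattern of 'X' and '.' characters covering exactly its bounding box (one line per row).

Start:
.X
XX
.X
After rotation 1 (CW):
.X.
XXX
After rotation 2 (CCW):
.X
XX
.X
After rotation 3 (CW):
.X.
XXX
After rotation 4 (CCW):
.X
XX
.X
After rotation 5 (CCW):
XXX
.X.

Answer: XXX
.X.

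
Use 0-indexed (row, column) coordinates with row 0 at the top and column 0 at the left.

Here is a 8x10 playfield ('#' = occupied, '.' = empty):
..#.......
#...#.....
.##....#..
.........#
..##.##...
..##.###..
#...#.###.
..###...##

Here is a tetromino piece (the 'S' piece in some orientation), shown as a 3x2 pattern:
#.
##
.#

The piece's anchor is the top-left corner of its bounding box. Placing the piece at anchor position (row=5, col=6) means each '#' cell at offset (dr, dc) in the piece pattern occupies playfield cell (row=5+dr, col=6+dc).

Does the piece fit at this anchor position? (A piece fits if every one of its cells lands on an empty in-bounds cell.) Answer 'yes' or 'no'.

Answer: no

Derivation:
Check each piece cell at anchor (5, 6):
  offset (0,0) -> (5,6): occupied ('#') -> FAIL
  offset (1,0) -> (6,6): occupied ('#') -> FAIL
  offset (1,1) -> (6,7): occupied ('#') -> FAIL
  offset (2,1) -> (7,7): empty -> OK
All cells valid: no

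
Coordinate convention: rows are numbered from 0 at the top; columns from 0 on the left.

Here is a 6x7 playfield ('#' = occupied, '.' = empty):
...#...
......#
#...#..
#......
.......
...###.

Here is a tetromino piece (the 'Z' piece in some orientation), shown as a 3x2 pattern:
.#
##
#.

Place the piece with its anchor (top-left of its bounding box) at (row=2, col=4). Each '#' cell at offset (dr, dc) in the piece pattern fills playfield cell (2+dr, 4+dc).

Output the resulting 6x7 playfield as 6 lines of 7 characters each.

Answer: ...#...
......#
#...##.
#...##.
....#..
...###.

Derivation:
Fill (2+0,4+1) = (2,5)
Fill (2+1,4+0) = (3,4)
Fill (2+1,4+1) = (3,5)
Fill (2+2,4+0) = (4,4)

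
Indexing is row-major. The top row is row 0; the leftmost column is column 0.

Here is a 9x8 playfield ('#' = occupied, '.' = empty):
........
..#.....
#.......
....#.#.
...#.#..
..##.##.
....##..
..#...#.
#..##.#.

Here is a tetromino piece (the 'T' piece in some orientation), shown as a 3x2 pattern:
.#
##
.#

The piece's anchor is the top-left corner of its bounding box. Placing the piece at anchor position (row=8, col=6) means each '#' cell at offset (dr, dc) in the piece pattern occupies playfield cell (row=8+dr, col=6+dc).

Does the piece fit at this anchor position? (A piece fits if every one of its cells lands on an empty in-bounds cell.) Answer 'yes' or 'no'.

Check each piece cell at anchor (8, 6):
  offset (0,1) -> (8,7): empty -> OK
  offset (1,0) -> (9,6): out of bounds -> FAIL
  offset (1,1) -> (9,7): out of bounds -> FAIL
  offset (2,1) -> (10,7): out of bounds -> FAIL
All cells valid: no

Answer: no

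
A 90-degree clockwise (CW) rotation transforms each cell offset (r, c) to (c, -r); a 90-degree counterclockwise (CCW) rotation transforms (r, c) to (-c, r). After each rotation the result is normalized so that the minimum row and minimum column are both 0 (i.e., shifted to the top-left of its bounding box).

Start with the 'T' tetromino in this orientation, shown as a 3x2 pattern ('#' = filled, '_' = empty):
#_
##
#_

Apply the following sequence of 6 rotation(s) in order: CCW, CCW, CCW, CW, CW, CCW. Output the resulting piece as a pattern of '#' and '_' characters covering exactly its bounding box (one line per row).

Start:
#_
##
#_
After rotation 1 (CCW):
_#_
###
After rotation 2 (CCW):
_#
##
_#
After rotation 3 (CCW):
###
_#_
After rotation 4 (CW):
_#
##
_#
After rotation 5 (CW):
_#_
###
After rotation 6 (CCW):
_#
##
_#

Answer: _#
##
_#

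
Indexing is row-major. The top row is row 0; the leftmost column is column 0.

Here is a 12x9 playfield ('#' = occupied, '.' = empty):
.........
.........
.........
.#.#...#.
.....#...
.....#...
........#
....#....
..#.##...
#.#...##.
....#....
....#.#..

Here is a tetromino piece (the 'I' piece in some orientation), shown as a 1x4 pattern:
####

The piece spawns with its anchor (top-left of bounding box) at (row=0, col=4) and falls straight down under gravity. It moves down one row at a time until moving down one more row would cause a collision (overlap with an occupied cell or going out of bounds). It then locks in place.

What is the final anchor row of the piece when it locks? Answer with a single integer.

Answer: 2

Derivation:
Spawn at (row=0, col=4). Try each row:
  row 0: fits
  row 1: fits
  row 2: fits
  row 3: blocked -> lock at row 2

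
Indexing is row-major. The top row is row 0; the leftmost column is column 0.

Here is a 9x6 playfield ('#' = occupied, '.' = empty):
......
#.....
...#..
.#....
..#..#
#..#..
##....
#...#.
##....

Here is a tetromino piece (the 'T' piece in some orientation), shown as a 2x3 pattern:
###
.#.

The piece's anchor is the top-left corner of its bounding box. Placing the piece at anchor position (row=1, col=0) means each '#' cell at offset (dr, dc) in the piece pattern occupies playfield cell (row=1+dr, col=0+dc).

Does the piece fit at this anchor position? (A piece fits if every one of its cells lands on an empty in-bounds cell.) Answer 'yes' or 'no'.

Check each piece cell at anchor (1, 0):
  offset (0,0) -> (1,0): occupied ('#') -> FAIL
  offset (0,1) -> (1,1): empty -> OK
  offset (0,2) -> (1,2): empty -> OK
  offset (1,1) -> (2,1): empty -> OK
All cells valid: no

Answer: no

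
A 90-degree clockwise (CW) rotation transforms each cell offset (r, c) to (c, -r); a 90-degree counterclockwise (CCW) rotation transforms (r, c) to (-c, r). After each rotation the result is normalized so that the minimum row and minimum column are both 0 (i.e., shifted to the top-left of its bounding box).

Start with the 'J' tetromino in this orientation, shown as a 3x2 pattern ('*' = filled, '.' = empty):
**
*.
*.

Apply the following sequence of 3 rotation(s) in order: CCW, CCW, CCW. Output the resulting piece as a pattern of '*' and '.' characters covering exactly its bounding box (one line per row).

Answer: ***
..*

Derivation:
Start:
**
*.
*.
After rotation 1 (CCW):
*..
***
After rotation 2 (CCW):
.*
.*
**
After rotation 3 (CCW):
***
..*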